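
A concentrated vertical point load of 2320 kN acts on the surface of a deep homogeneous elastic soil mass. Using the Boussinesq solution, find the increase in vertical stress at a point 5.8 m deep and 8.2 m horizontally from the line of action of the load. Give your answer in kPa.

Boussinesq vertical stress below a point load on an elastic half-space:
Δσ_z = 3P/(2πz²) · [1 + (r/z)²]^(−5/2)
r/z = 8.2/5.8 = 1.4138; [1+(r/z)²]^(−5/2) = 0.064214.
Δσ_z = 3×2320/(2π×5.8²) × 0.064214 = 32.929 × 0.064214 = 2.115 kPa

Δσ_z ≈ 2.11 kPa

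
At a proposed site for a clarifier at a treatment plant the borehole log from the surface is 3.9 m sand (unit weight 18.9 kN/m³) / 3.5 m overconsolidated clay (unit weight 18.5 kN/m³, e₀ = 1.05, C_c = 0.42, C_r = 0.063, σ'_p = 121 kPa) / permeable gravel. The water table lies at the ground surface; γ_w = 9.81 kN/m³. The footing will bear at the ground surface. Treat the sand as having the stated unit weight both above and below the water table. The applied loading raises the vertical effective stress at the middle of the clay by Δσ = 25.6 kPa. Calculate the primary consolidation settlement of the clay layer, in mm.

S_c ≈ 19.1 mm

Mid-depth of clay below the ground surface: z = 3.9 + 3.5/2 = 5.65 m.
Total vertical stress at mid-clay: σ_v = 18.9×3.9 + 18.5×1.75 = 106.08 kPa.
Pore pressure: u = 9.81×(5.65 − 0) = 55.427 kPa.
Initial effective stress: σ'_0 = σ_v − u = 106.08 − 55.427 = 50.653 kPa.
Final effective stress: σ'_f = 50.653 + 25.6 = 76.253 kPa.
σ'_f = 76.253 ≤ σ'_p = 121 kPa, so the clay remains overconsolidated and only the recompression index applies:
S_c = C_r·H/(1+e₀)·log₁₀(σ'_f/σ'_0) = 0.063×3.5/2.05×log₁₀(76.253/50.653)
    = 0.10756 × 0.17765 = 0.01911 m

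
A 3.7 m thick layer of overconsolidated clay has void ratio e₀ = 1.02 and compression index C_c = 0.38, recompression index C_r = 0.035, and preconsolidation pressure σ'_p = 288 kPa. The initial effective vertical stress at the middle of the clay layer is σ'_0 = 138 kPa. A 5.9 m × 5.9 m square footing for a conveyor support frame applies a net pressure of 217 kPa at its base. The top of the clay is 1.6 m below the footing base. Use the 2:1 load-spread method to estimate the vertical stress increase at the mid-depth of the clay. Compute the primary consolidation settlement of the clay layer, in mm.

Mid-depth of clay below the footing base: z = 1.6 + 3.7/2 = 3.45 m.
Stress increase at mid-clay by the 2:1 spreading method:
Δσ = qBL/((B+z)(L+z)) = 217×5.9×5.9/((5.9+3.45)(5.9+3.45)) = 86.405 kPa
Final effective stress: σ'_f = 138 + 86.405 = 224.41 kPa.
σ'_f = 224.41 ≤ σ'_p = 288 kPa, so the clay remains overconsolidated and only the recompression index applies:
S_c = C_r·H/(1+e₀)·log₁₀(σ'_f/σ'_0) = 0.035×3.7/2.02×log₁₀(224.41/138)
    = 0.06411 × 0.21116 = 0.01354 m

S_c ≈ 13.5 mm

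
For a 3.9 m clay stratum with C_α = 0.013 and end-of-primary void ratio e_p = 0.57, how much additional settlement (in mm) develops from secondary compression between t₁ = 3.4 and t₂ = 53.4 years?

S_s ≈ 38.6 mm

Secondary compression: S_s = C_α·H/(1+e_p)·log₁₀(t₂/t₁)
S_s = 0.013×3.9/(1+0.57)×log₁₀(53.4/3.4)
    = 0.03229 × 1.196 = 0.03862 m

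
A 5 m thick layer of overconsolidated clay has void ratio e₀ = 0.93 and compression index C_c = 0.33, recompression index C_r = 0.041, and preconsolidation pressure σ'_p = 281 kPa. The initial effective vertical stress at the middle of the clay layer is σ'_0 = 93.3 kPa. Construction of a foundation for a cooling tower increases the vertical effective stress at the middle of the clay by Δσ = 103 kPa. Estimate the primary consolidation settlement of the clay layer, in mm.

Final effective stress: σ'_f = 93.3 + 103 = 196.3 kPa.
σ'_f = 196.3 ≤ σ'_p = 281 kPa, so the clay remains overconsolidated and only the recompression index applies:
S_c = C_r·H/(1+e₀)·log₁₀(σ'_f/σ'_0) = 0.041×5/1.93×log₁₀(196.3/93.3)
    = 0.10622 × 0.32304 = 0.03431 m

S_c ≈ 34.3 mm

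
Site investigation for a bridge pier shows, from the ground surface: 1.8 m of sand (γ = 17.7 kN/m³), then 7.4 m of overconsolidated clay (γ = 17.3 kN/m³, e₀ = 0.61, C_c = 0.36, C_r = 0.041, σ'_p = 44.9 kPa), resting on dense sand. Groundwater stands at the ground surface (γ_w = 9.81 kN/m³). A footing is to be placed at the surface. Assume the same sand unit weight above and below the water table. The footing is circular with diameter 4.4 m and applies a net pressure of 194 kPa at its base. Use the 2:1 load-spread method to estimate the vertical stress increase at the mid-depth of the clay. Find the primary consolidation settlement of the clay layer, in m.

S_c ≈ 0.423 m

Mid-depth of clay below the ground surface: z = 1.8 + 7.4/2 = 5.5 m.
Total vertical stress at mid-clay: σ_v = 17.7×1.8 + 17.3×3.7 = 95.87 kPa.
Pore pressure: u = 9.81×(5.5 − 0) = 53.955 kPa.
Initial effective stress: σ'_0 = σ_v − u = 95.87 − 53.955 = 41.915 kPa.
Stress increase at mid-clay by the 2:1 spreading method:
Δσ ≈ qD²/(D+z)² = 194×4.4²/(4.4+5.5)² = 38.321 kPa
Final effective stress: σ'_f = 41.915 + 38.321 = 80.236 kPa.
σ'_f = 80.236 > σ'_p = 44.9 kPa, so the stress path crosses the preconsolidation pressure — recompression up to σ'_p, then virgin compression beyond:
S_c = H/(1+e₀)·[C_r·log₁₀(σ'_p/σ'_0) + C_c·log₁₀(σ'_f/σ'_p)]
    = 7.4/1.61 × [0.041×log₁₀(44.9/41.915) + 0.36×log₁₀(80.236/44.9)]
    = 4.5963 × [0.001225 + 0.090764] = 0.4228 m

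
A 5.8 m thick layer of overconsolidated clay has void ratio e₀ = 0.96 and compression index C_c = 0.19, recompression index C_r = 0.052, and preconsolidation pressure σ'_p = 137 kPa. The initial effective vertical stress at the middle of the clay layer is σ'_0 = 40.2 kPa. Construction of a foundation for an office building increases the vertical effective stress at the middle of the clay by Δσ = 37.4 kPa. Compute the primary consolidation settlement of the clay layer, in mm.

Final effective stress: σ'_f = 40.2 + 37.4 = 77.6 kPa.
σ'_f = 77.6 ≤ σ'_p = 137 kPa, so the clay remains overconsolidated and only the recompression index applies:
S_c = C_r·H/(1+e₀)·log₁₀(σ'_f/σ'_0) = 0.052×5.8/1.96×log₁₀(77.6/40.2)
    = 0.15388 × 0.28564 = 0.04395 m

S_c ≈ 44 mm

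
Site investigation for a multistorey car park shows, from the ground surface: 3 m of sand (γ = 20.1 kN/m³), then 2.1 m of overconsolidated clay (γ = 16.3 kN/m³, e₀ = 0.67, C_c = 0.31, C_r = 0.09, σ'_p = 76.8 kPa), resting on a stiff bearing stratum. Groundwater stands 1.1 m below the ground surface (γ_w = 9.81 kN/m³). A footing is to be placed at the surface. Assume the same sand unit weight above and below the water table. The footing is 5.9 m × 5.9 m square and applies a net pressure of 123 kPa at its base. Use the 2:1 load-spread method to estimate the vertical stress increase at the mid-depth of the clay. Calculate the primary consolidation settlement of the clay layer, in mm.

Mid-depth of clay below the ground surface: z = 3 + 2.1/2 = 4.05 m.
Total vertical stress at mid-clay: σ_v = 20.1×3 + 16.3×1.05 = 77.415 kPa.
Pore pressure: u = 9.81×(4.05 − 1.1) = 28.94 kPa.
Initial effective stress: σ'_0 = σ_v − u = 77.415 − 28.94 = 48.475 kPa.
Stress increase at mid-clay by the 2:1 spreading method:
Δσ = qBL/((B+z)(L+z)) = 123×5.9×5.9/((5.9+4.05)(5.9+4.05)) = 43.248 kPa
Final effective stress: σ'_f = 48.475 + 43.248 = 91.723 kPa.
σ'_f = 91.723 > σ'_p = 76.8 kPa, so the stress path crosses the preconsolidation pressure — recompression up to σ'_p, then virgin compression beyond:
S_c = H/(1+e₀)·[C_r·log₁₀(σ'_p/σ'_0) + C_c·log₁₀(σ'_f/σ'_p)]
    = 2.1/1.67 × [0.09×log₁₀(76.8/48.475) + 0.31×log₁₀(91.723/76.8)]
    = 1.2575 × [0.017986 + 0.023906] = 0.05268 m

S_c ≈ 52.7 mm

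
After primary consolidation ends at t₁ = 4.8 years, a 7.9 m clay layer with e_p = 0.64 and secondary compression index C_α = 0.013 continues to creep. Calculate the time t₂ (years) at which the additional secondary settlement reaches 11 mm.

t₂ ≈ 7.19 years

S_s = C_α·H/(1+e_p)·log₁₀(t₂/t₁) ⇒ log₁₀(t₂/t₁) = S_s·(1+e_p)/(C_α·H).
log₁₀(t₂/t₁) = 0.011 × (1+0.64) / (0.013×7.9) = 0.1757
t₂ = t₁ × 10^0.1757 = 4.8 × 1.499 = 7.193 years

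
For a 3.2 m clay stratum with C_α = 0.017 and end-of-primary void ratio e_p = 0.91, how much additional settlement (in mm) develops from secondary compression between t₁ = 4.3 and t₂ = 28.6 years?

Secondary compression: S_s = C_α·H/(1+e_p)·log₁₀(t₂/t₁)
S_s = 0.017×3.2/(1+0.91)×log₁₀(28.6/4.3)
    = 0.02848 × 0.8229 = 0.02344 m

S_s ≈ 23.4 mm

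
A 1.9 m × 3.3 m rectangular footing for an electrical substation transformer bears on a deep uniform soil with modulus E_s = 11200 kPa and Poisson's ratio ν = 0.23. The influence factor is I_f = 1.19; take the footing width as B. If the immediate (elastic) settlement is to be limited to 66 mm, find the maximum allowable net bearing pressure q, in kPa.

q ≈ 345 kPa

S_e = q·B·(1−ν²)/E_s · I_f  ⇒  q = S_e·E_s / (B·(1−ν²)·I_f).
q = 0.066 × 11200 / (1.9 × 0.9471 × 1.19) = 345.2 kPa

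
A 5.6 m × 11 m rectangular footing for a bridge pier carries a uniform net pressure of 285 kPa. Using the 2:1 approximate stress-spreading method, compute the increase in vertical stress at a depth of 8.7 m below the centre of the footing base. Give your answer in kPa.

Δσ_z ≈ 62.3 kPa

By the 2:1 method the load spreads at 1 horizontal : 2 vertical, so at depth z the loaded area has grown by z in each plan dimension:
Δσ = qBL/((B+z)(L+z)) = 285×5.6×11/((5.6+8.7)(11+8.7)) = 62.319 kPa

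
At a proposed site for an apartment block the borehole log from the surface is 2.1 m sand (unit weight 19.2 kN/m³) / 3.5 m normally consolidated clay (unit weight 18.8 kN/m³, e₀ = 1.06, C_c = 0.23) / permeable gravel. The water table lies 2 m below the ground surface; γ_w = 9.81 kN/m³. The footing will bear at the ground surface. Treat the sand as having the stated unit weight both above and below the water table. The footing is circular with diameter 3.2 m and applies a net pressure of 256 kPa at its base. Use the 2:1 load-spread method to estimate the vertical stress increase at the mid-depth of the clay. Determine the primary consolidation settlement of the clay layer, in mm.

Mid-depth of clay below the ground surface: z = 2.1 + 3.5/2 = 3.85 m.
Total vertical stress at mid-clay: σ_v = 19.2×2.1 + 18.8×1.75 = 73.22 kPa.
Pore pressure: u = 9.81×(3.85 − 2) = 18.149 kPa.
Initial effective stress: σ'_0 = σ_v − u = 73.22 − 18.149 = 55.071 kPa.
Stress increase at mid-clay by the 2:1 spreading method:
Δσ ≈ qD²/(D+z)² = 256×3.2²/(3.2+3.85)² = 52.743 kPa
Final effective stress: σ'_f = σ'_0 + Δσ = 55.071 + 52.743 = 107.81 kPa.
Normally consolidated clay, so the full stress increment lies on the virgin compression line:
S_c = C_c·H/(1+e₀)·log₁₀(σ'_f/σ'_0) = 0.23×3.5/(1+1.06)×log₁₀(107.81/55.071)
    = 0.39078 × 0.29174 = 0.114 m

S_c ≈ 114 mm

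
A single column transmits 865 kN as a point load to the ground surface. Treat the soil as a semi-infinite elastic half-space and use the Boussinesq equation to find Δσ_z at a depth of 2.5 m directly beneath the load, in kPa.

Δσ_z ≈ 66.1 kPa

Boussinesq vertical stress below a point load on an elastic half-space:
Δσ_z = 3P/(2πz²) · [1 + (r/z)²]^(−5/2)
r/z = 0/2.5 = 0; [1+(r/z)²]^(−5/2) = 1.
Δσ_z = 3×865/(2π×2.5²) × 1 = 66.081 × 1 = 66.08 kPa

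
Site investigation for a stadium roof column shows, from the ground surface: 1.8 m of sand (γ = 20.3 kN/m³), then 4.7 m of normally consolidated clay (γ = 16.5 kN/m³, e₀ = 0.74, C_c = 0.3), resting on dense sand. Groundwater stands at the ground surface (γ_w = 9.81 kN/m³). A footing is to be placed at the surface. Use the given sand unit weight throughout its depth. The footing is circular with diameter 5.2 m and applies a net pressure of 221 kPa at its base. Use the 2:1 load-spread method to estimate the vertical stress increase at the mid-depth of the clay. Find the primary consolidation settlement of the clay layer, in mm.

S_c ≈ 384 mm

Mid-depth of clay below the ground surface: z = 1.8 + 4.7/2 = 4.15 m.
Total vertical stress at mid-clay: σ_v = 20.3×1.8 + 16.5×2.35 = 75.315 kPa.
Pore pressure: u = 9.81×(4.15 − 0) = 40.712 kPa.
Initial effective stress: σ'_0 = σ_v − u = 75.315 − 40.712 = 34.603 kPa.
Stress increase at mid-clay by the 2:1 spreading method:
Δσ ≈ qD²/(D+z)² = 221×5.2²/(5.2+4.15)² = 68.356 kPa
Final effective stress: σ'_f = σ'_0 + Δσ = 34.603 + 68.356 = 102.96 kPa.
Normally consolidated clay, so the full stress increment lies on the virgin compression line:
S_c = C_c·H/(1+e₀)·log₁₀(σ'_f/σ'_0) = 0.3×4.7/(1+0.74)×log₁₀(102.96/34.603)
    = 0.81034 × 0.47355 = 0.3837 m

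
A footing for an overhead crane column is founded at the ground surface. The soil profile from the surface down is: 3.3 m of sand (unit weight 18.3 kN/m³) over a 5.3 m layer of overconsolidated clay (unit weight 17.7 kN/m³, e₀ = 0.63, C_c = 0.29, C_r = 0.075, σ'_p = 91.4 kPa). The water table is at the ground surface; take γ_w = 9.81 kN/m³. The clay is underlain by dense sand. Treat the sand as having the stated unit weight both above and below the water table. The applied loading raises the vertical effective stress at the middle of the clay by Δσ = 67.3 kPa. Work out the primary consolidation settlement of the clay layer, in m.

S_c ≈ 0.165 m

Mid-depth of clay below the ground surface: z = 3.3 + 5.3/2 = 5.95 m.
Total vertical stress at mid-clay: σ_v = 18.3×3.3 + 17.7×2.65 = 107.29 kPa.
Pore pressure: u = 9.81×(5.95 − 0) = 58.37 kPa.
Initial effective stress: σ'_0 = σ_v − u = 107.29 − 58.37 = 48.92 kPa.
Final effective stress: σ'_f = 48.92 + 67.3 = 116.22 kPa.
σ'_f = 116.22 > σ'_p = 91.4 kPa, so the stress path crosses the preconsolidation pressure — recompression up to σ'_p, then virgin compression beyond:
S_c = H/(1+e₀)·[C_r·log₁₀(σ'_p/σ'_0) + C_c·log₁₀(σ'_f/σ'_p)]
    = 5.3/1.63 × [0.075×log₁₀(91.4/48.92) + 0.29×log₁₀(116.22/91.4)]
    = 3.2515 × [0.020359 + 0.030257] = 0.1646 m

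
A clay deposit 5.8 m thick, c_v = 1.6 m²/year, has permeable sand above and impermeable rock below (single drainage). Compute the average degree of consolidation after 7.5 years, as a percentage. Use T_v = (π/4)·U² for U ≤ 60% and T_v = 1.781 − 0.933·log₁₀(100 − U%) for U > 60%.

Drainage path length: H_d = H = 5.8 m (single drainage).
T_v = c_v·t/H_d² = 1.6×7.5/5.8² = 0.35672.
T_v = 0.35672 corresponds to the U > 60% branch:
U = 1 − 10^((1.781 − T_v)/0.933)/100 = 0.6638

U ≈ 66.4 %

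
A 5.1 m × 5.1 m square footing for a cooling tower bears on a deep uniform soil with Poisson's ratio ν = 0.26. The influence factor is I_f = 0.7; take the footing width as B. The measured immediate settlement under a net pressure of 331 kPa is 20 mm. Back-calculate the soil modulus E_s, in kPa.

E_s ≈ 55100 kPa

S_e = q·B·(1−ν²)/E_s · I_f  ⇒  E_s = q·B·(1−ν²)·I_f / S_e.
E_s = 331 × 5.1 × 0.9324 × 0.7 / 0.02 = 55090 kPa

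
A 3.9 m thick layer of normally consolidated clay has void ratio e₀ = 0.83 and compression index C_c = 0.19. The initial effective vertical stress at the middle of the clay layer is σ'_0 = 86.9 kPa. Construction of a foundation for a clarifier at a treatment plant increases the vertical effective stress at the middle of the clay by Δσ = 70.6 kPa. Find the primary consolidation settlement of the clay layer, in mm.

Final effective stress: σ'_f = σ'_0 + Δσ = 86.9 + 70.6 = 157.5 kPa.
Normally consolidated clay, so the full stress increment lies on the virgin compression line:
S_c = C_c·H/(1+e₀)·log₁₀(σ'_f/σ'_0) = 0.19×3.9/(1+0.83)×log₁₀(157.5/86.9)
    = 0.40492 × 0.25826 = 0.1046 m

S_c ≈ 105 mm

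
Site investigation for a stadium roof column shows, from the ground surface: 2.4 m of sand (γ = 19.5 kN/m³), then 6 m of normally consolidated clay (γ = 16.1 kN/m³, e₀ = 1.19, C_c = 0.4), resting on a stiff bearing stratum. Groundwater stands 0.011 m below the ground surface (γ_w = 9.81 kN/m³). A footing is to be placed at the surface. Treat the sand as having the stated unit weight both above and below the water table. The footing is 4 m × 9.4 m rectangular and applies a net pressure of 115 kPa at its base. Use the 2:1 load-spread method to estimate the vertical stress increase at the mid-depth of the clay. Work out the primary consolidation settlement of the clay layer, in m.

S_c ≈ 0.263 m

Mid-depth of clay below the ground surface: z = 2.4 + 6/2 = 5.4 m.
Total vertical stress at mid-clay: σ_v = 19.5×2.4 + 16.1×3 = 95.1 kPa.
Pore pressure: u = 9.81×(5.4 − 0.011) = 52.866 kPa.
Initial effective stress: σ'_0 = σ_v − u = 95.1 − 52.866 = 42.234 kPa.
Stress increase at mid-clay by the 2:1 spreading method:
Δσ = qBL/((B+z)(L+z)) = 115×4×9.4/((4+5.4)(9.4+5.4)) = 31.081 kPa
Final effective stress: σ'_f = σ'_0 + Δσ = 42.234 + 31.081 = 73.315 kPa.
Normally consolidated clay, so the full stress increment lies on the virgin compression line:
S_c = C_c·H/(1+e₀)·log₁₀(σ'_f/σ'_0) = 0.4×6/(1+1.19)×log₁₀(73.315/42.234)
    = 1.0959 × 0.23953 = 0.2625 m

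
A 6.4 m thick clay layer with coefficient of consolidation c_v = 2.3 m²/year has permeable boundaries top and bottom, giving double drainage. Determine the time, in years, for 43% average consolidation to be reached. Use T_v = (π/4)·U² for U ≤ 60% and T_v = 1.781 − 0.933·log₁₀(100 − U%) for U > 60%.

t ≈ 0.647 years

Drainage path length: H_d = H/2 = 3.2 m (double drainage).
U ≤ 60%: T_v = (π/4)·U² = (π/4)×0.43² = 0.14522.
t = T_v·H_d²/c_v = 0.14522×3.2²/2.3 = 0.6465 years.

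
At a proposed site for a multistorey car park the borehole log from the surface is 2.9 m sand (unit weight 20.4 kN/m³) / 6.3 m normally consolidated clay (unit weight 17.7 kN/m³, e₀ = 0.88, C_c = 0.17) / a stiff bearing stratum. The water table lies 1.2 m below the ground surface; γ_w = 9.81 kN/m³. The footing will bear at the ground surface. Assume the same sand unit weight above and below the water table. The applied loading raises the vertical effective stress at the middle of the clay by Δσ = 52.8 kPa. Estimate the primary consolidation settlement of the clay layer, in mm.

S_c ≈ 143 mm

Mid-depth of clay below the ground surface: z = 2.9 + 6.3/2 = 6.05 m.
Total vertical stress at mid-clay: σ_v = 20.4×2.9 + 17.7×3.15 = 114.91 kPa.
Pore pressure: u = 9.81×(6.05 − 1.2) = 47.578 kPa.
Initial effective stress: σ'_0 = σ_v − u = 114.91 − 47.578 = 67.332 kPa.
Final effective stress: σ'_f = σ'_0 + Δσ = 67.332 + 52.8 = 120.13 kPa.
Normally consolidated clay, so the full stress increment lies on the virgin compression line:
S_c = C_c·H/(1+e₀)·log₁₀(σ'_f/σ'_0) = 0.17×6.3/(1+0.88)×log₁₀(120.13/67.332)
    = 0.56968 × 0.25143 = 0.1432 m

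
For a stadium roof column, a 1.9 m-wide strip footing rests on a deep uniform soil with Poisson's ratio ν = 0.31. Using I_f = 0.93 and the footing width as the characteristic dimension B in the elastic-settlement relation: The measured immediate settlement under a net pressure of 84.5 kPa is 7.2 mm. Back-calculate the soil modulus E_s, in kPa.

S_e = q·B·(1−ν²)/E_s · I_f  ⇒  E_s = q·B·(1−ν²)·I_f / S_e.
E_s = 84.5 × 1.9 × 0.9039 × 0.93 / 0.0072 = 18740 kPa

E_s ≈ 18700 kPa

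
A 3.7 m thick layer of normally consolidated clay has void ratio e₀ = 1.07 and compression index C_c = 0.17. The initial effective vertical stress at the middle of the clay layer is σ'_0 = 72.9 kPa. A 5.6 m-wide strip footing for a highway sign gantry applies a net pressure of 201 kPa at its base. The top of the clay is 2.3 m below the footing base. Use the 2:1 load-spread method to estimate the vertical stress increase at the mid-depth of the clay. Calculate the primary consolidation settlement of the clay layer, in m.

S_c ≈ 0.125 m

Mid-depth of clay below the footing base: z = 2.3 + 3.7/2 = 4.15 m.
Stress increase at mid-clay by the 2:1 spreading method:
Δσ = qB/(B+z) = 201×5.6/(5.6+4.15) = 115.45 kPa
Final effective stress: σ'_f = σ'_0 + Δσ = 72.9 + 115.45 = 188.35 kPa.
Normally consolidated clay, so the full stress increment lies on the virgin compression line:
S_c = C_c·H/(1+e₀)·log₁₀(σ'_f/σ'_0) = 0.17×3.7/(1+1.07)×log₁₀(188.35/72.9)
    = 0.30386 × 0.41224 = 0.1253 m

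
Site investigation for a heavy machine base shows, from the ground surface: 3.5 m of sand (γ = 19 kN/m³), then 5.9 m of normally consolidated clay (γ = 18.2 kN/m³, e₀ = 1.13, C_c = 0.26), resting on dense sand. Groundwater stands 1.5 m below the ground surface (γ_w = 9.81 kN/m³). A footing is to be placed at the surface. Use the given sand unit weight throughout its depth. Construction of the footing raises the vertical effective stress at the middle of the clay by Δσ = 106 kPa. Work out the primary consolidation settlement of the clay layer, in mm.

Mid-depth of clay below the ground surface: z = 3.5 + 5.9/2 = 6.45 m.
Total vertical stress at mid-clay: σ_v = 19×3.5 + 18.2×2.95 = 120.19 kPa.
Pore pressure: u = 9.81×(6.45 − 1.5) = 48.56 kPa.
Initial effective stress: σ'_0 = σ_v − u = 120.19 − 48.56 = 71.63 kPa.
Final effective stress: σ'_f = σ'_0 + Δσ = 71.63 + 106 = 177.63 kPa.
Normally consolidated clay, so the full stress increment lies on the virgin compression line:
S_c = C_c·H/(1+e₀)·log₁₀(σ'_f/σ'_0) = 0.26×5.9/(1+1.13)×log₁₀(177.63/71.63)
    = 0.72019 × 0.39442 = 0.2841 m

S_c ≈ 284 mm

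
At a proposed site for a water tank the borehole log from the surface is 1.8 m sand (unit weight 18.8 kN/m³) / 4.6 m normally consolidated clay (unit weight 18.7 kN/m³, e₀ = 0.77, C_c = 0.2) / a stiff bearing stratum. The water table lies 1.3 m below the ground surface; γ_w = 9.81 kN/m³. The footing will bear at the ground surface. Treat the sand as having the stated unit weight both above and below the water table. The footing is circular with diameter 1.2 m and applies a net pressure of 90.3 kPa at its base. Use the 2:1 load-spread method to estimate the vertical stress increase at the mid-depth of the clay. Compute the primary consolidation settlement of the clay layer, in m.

Mid-depth of clay below the ground surface: z = 1.8 + 4.6/2 = 4.1 m.
Total vertical stress at mid-clay: σ_v = 18.8×1.8 + 18.7×2.3 = 76.85 kPa.
Pore pressure: u = 9.81×(4.1 − 1.3) = 27.468 kPa.
Initial effective stress: σ'_0 = σ_v − u = 76.85 − 27.468 = 49.382 kPa.
Stress increase at mid-clay by the 2:1 spreading method:
Δσ ≈ qD²/(D+z)² = 90.3×1.2²/(1.2+4.1)² = 4.6291 kPa
Final effective stress: σ'_f = σ'_0 + Δσ = 49.382 + 4.6291 = 54.011 kPa.
Normally consolidated clay, so the full stress increment lies on the virgin compression line:
S_c = C_c·H/(1+e₀)·log₁₀(σ'_f/σ'_0) = 0.2×4.6/(1+0.77)×log₁₀(54.011/49.382)
    = 0.51977 × 0.038914 = 0.02023 m

S_c ≈ 0.0202 m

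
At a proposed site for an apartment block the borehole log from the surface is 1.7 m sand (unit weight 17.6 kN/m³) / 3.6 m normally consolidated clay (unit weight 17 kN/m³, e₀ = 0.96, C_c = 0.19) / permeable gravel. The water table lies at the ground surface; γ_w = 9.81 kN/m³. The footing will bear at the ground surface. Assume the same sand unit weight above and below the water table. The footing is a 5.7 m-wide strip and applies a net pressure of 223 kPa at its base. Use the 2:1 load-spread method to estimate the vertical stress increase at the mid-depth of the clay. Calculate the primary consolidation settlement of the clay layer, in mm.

Mid-depth of clay below the ground surface: z = 1.7 + 3.6/2 = 3.5 m.
Total vertical stress at mid-clay: σ_v = 17.6×1.7 + 17×1.8 = 60.52 kPa.
Pore pressure: u = 9.81×(3.5 − 0) = 34.335 kPa.
Initial effective stress: σ'_0 = σ_v − u = 60.52 − 34.335 = 26.185 kPa.
Stress increase at mid-clay by the 2:1 spreading method:
Δσ = qB/(B+z) = 223×5.7/(5.7+3.5) = 138.16 kPa
Final effective stress: σ'_f = σ'_0 + Δσ = 26.185 + 138.16 = 164.34 kPa.
Normally consolidated clay, so the full stress increment lies on the virgin compression line:
S_c = C_c·H/(1+e₀)·log₁₀(σ'_f/σ'_0) = 0.19×3.6/(1+0.96)×log₁₀(164.34/26.185)
    = 0.34898 × 0.79769 = 0.2784 m

S_c ≈ 278 mm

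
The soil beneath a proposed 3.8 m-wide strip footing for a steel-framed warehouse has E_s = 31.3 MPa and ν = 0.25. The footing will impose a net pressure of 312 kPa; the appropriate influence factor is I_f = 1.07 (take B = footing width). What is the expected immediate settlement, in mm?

S_e ≈ 38 mm

Immediate (elastic) settlement: S_e = q·B·(1−ν²)/E_s · I_f.
E_s = 31.3 MPa = 31300 kPa.
S_e = 312 × 3.8 × (1 − 0.25²) / 31300 × 1.07
    = 312 × 3.8 × 0.9375 / 31300 × 1.07
    = 0.038 m = 38 mm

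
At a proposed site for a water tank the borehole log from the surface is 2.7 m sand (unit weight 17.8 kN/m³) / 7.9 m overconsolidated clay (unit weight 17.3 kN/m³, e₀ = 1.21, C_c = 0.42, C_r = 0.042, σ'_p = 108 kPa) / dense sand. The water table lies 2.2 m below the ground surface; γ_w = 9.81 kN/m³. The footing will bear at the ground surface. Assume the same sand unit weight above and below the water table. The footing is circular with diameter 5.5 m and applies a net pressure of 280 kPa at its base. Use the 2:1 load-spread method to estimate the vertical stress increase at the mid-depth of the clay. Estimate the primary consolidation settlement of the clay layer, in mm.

S_c ≈ 147 mm

Mid-depth of clay below the ground surface: z = 2.7 + 7.9/2 = 6.65 m.
Total vertical stress at mid-clay: σ_v = 17.8×2.7 + 17.3×3.95 = 116.4 kPa.
Pore pressure: u = 9.81×(6.65 − 2.2) = 43.655 kPa.
Initial effective stress: σ'_0 = σ_v − u = 116.4 − 43.655 = 72.745 kPa.
Stress increase at mid-clay by the 2:1 spreading method:
Δσ ≈ qD²/(D+z)² = 280×5.5²/(5.5+6.65)² = 57.376 kPa
Final effective stress: σ'_f = 72.745 + 57.376 = 130.12 kPa.
σ'_f = 130.12 > σ'_p = 108 kPa, so the stress path crosses the preconsolidation pressure — recompression up to σ'_p, then virgin compression beyond:
S_c = H/(1+e₀)·[C_r·log₁₀(σ'_p/σ'_0) + C_c·log₁₀(σ'_f/σ'_p)]
    = 7.9/2.21 × [0.042×log₁₀(108/72.745) + 0.42×log₁₀(130.12/108)]
    = 3.5747 × [0.0072081 + 0.033987] = 0.1473 m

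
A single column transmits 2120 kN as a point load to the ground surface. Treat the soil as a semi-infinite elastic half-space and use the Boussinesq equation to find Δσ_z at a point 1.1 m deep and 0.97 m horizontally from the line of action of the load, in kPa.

Δσ_z ≈ 199 kPa

Boussinesq vertical stress below a point load on an elastic half-space:
Δσ_z = 3P/(2πz²) · [1 + (r/z)²]^(−5/2)
r/z = 0.97/1.1 = 0.88182; [1+(r/z)²]^(−5/2) = 0.23736.
Δσ_z = 3×2120/(2π×1.1²) × 0.23736 = 836.55 × 0.23736 = 198.6 kPa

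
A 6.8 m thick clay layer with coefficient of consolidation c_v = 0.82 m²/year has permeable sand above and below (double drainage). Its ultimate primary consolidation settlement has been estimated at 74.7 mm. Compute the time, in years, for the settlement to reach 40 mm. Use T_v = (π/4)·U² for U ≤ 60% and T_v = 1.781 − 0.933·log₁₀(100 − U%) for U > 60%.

Drainage path length: H_d = H/2 = 3.4 m (double drainage).
U = S(t)/S_ult = 40/74.7 = 0.5355.
U ≤ 60%: T_v = (π/4)·U² = (π/4)×0.53548² = 0.2252.
t = T_v·H_d²/c_v = 0.2252×3.4²/0.82 = 3.175 years.

t ≈ 3.17 years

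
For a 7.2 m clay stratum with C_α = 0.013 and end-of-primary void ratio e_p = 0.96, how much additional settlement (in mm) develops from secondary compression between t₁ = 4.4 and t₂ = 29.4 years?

Secondary compression: S_s = C_α·H/(1+e_p)·log₁₀(t₂/t₁)
S_s = 0.013×7.2/(1+0.96)×log₁₀(29.4/4.4)
    = 0.04776 × 0.8249 = 0.03939 m

S_s ≈ 39.4 mm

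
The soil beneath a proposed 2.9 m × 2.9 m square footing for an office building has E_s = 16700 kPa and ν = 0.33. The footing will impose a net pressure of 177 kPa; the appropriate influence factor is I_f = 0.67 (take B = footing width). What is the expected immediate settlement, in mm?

S_e ≈ 18.4 mm

Immediate (elastic) settlement: S_e = q·B·(1−ν²)/E_s · I_f.
S_e = 177 × 2.9 × (1 − 0.33²) / 16700 × 0.67
    = 177 × 2.9 × 0.8911 / 16700 × 0.67
    = 0.01835 m = 18.35 mm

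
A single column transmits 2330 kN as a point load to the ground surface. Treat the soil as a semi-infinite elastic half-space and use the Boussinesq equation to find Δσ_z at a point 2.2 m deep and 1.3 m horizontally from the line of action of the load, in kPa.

Δσ_z ≈ 109 kPa

Boussinesq vertical stress below a point load on an elastic half-space:
Δσ_z = 3P/(2πz²) · [1 + (r/z)²]^(−5/2)
r/z = 1.3/2.2 = 0.59091; [1+(r/z)²]^(−5/2) = 0.47297.
Δσ_z = 3×2330/(2π×2.2²) × 0.47297 = 229.85 × 0.47297 = 108.7 kPa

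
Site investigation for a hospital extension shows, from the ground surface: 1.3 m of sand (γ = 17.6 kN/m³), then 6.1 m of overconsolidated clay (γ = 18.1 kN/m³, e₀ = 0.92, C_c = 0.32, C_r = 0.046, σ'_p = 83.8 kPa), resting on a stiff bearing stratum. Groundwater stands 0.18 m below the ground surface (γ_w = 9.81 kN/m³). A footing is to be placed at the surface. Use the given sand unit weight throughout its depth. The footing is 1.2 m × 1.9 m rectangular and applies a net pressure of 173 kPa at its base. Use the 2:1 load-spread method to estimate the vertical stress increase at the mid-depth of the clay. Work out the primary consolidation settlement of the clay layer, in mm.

S_c ≈ 16.9 mm

Mid-depth of clay below the ground surface: z = 1.3 + 6.1/2 = 4.35 m.
Total vertical stress at mid-clay: σ_v = 17.6×1.3 + 18.1×3.05 = 78.085 kPa.
Pore pressure: u = 9.81×(4.35 − 0.18) = 40.908 kPa.
Initial effective stress: σ'_0 = σ_v − u = 78.085 − 40.908 = 37.177 kPa.
Stress increase at mid-clay by the 2:1 spreading method:
Δσ = qBL/((B+z)(L+z)) = 173×1.2×1.9/((1.2+4.35)(1.9+4.35)) = 11.371 kPa
Final effective stress: σ'_f = 37.177 + 11.371 = 48.548 kPa.
σ'_f = 48.548 ≤ σ'_p = 83.8 kPa, so the clay remains overconsolidated and only the recompression index applies:
S_c = C_r·H/(1+e₀)·log₁₀(σ'_f/σ'_0) = 0.046×6.1/1.92×log₁₀(48.548/37.177)
    = 0.14615 × 0.1159 = 0.01694 m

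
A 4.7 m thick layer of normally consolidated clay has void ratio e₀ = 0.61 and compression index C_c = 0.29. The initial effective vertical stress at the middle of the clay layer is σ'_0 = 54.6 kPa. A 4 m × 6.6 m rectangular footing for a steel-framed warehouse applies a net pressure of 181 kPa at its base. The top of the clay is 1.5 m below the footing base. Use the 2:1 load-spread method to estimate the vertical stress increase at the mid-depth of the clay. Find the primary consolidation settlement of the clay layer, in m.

Mid-depth of clay below the footing base: z = 1.5 + 4.7/2 = 3.85 m.
Stress increase at mid-clay by the 2:1 spreading method:
Δσ = qBL/((B+z)(L+z)) = 181×4×6.6/((4+3.85)(6.6+3.85)) = 58.25 kPa
Final effective stress: σ'_f = σ'_0 + Δσ = 54.6 + 58.25 = 112.85 kPa.
Normally consolidated clay, so the full stress increment lies on the virgin compression line:
S_c = C_c·H/(1+e₀)·log₁₀(σ'_f/σ'_0) = 0.29×4.7/(1+0.61)×log₁₀(112.85/54.6)
    = 0.84658 × 0.31531 = 0.2669 m

S_c ≈ 0.267 m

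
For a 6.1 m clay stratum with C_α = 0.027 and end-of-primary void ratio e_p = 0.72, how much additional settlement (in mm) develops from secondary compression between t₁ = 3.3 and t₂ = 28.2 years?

Secondary compression: S_s = C_α·H/(1+e_p)·log₁₀(t₂/t₁)
S_s = 0.027×6.1/(1+0.72)×log₁₀(28.2/3.3)
    = 0.09576 × 0.9317 = 0.08922 m

S_s ≈ 89.2 mm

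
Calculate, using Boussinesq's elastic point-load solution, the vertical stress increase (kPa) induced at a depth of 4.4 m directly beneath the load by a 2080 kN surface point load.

Boussinesq vertical stress below a point load on an elastic half-space:
Δσ_z = 3P/(2πz²) · [1 + (r/z)²]^(−5/2)
r/z = 0/4.4 = 0; [1+(r/z)²]^(−5/2) = 1.
Δσ_z = 3×2080/(2π×4.4²) × 1 = 51.298 × 1 = 51.3 kPa

Δσ_z ≈ 51.3 kPa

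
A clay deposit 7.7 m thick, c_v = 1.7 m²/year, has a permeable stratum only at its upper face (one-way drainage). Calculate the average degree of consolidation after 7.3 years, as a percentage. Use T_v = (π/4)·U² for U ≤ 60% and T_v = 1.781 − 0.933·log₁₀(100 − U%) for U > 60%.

Drainage path length: H_d = H = 7.7 m (single drainage).
T_v = c_v·t/H_d² = 1.7×7.3/7.7² = 0.20931.
T_v = 0.20931 corresponds to the U ≤ 60% branch:
U = √(4T_v/π) = 0.5162

U ≈ 51.6 %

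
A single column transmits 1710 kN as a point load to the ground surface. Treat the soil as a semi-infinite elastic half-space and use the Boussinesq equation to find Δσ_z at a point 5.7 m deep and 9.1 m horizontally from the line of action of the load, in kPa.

Δσ_z ≈ 1.06 kPa

Boussinesq vertical stress below a point load on an elastic half-space:
Δσ_z = 3P/(2πz²) · [1 + (r/z)²]^(−5/2)
r/z = 9.1/5.7 = 1.5965; [1+(r/z)²]^(−5/2) = 0.04215.
Δσ_z = 3×1710/(2π×5.7²) × 0.04215 = 25.13 × 0.04215 = 1.059 kPa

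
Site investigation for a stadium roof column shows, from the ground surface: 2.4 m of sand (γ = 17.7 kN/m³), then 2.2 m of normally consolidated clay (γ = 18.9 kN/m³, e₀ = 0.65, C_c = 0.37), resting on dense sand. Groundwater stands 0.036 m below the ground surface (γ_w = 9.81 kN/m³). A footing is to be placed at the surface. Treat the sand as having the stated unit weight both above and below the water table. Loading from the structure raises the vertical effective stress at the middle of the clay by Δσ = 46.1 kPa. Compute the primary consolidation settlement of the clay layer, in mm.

Mid-depth of clay below the ground surface: z = 2.4 + 2.2/2 = 3.5 m.
Total vertical stress at mid-clay: σ_v = 17.7×2.4 + 18.9×1.1 = 63.27 kPa.
Pore pressure: u = 9.81×(3.5 − 0.036) = 33.982 kPa.
Initial effective stress: σ'_0 = σ_v − u = 63.27 − 33.982 = 29.288 kPa.
Final effective stress: σ'_f = σ'_0 + Δσ = 29.288 + 46.1 = 75.388 kPa.
Normally consolidated clay, so the full stress increment lies on the virgin compression line:
S_c = C_c·H/(1+e₀)·log₁₀(σ'_f/σ'_0) = 0.37×2.2/(1+0.65)×log₁₀(75.388/29.288)
    = 0.49333 × 0.41061 = 0.2026 m

S_c ≈ 203 mm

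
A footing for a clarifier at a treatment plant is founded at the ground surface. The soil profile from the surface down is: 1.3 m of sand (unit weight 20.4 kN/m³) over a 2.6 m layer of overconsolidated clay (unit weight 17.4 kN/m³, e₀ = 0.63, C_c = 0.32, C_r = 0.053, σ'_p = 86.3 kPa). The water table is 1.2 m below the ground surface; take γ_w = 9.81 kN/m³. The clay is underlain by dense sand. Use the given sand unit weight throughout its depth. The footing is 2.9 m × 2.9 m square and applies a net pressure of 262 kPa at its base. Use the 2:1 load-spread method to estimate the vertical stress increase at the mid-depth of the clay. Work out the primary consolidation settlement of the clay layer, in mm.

Mid-depth of clay below the ground surface: z = 1.3 + 2.6/2 = 2.6 m.
Total vertical stress at mid-clay: σ_v = 20.4×1.3 + 17.4×1.3 = 49.14 kPa.
Pore pressure: u = 9.81×(2.6 − 1.2) = 13.734 kPa.
Initial effective stress: σ'_0 = σ_v − u = 49.14 − 13.734 = 35.406 kPa.
Stress increase at mid-clay by the 2:1 spreading method:
Δσ = qBL/((B+z)(L+z)) = 262×2.9×2.9/((2.9+2.6)(2.9+2.6)) = 72.84 kPa
Final effective stress: σ'_f = 35.406 + 72.84 = 108.25 kPa.
σ'_f = 108.25 > σ'_p = 86.3 kPa, so the stress path crosses the preconsolidation pressure — recompression up to σ'_p, then virgin compression beyond:
S_c = H/(1+e₀)·[C_r·log₁₀(σ'_p/σ'_0) + C_c·log₁₀(σ'_f/σ'_p)]
    = 2.6/1.63 × [0.053×log₁₀(86.3/35.406) + 0.32×log₁₀(108.25/86.3)]
    = 1.5951 × [0.020507 + 0.031493] = 0.08295 m

S_c ≈ 82.9 mm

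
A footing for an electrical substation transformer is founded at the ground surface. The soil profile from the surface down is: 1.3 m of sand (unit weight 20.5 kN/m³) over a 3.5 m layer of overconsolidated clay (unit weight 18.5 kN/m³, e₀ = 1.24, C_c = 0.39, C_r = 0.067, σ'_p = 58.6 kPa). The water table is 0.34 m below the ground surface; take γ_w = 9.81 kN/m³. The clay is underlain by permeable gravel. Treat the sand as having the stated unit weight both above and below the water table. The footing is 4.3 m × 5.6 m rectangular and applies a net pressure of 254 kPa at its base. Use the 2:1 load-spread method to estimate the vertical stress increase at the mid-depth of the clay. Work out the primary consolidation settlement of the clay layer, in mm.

S_c ≈ 235 mm

Mid-depth of clay below the ground surface: z = 1.3 + 3.5/2 = 3.05 m.
Total vertical stress at mid-clay: σ_v = 20.5×1.3 + 18.5×1.75 = 59.025 kPa.
Pore pressure: u = 9.81×(3.05 − 0.34) = 26.585 kPa.
Initial effective stress: σ'_0 = σ_v − u = 59.025 − 26.585 = 32.44 kPa.
Stress increase at mid-clay by the 2:1 spreading method:
Δσ = qBL/((B+z)(L+z)) = 254×4.3×5.6/((4.3+3.05)(5.6+3.05)) = 96.203 kPa
Final effective stress: σ'_f = 32.44 + 96.203 = 128.64 kPa.
σ'_f = 128.64 > σ'_p = 58.6 kPa, so the stress path crosses the preconsolidation pressure — recompression up to σ'_p, then virgin compression beyond:
S_c = H/(1+e₀)·[C_r·log₁₀(σ'_p/σ'_0) + C_c·log₁₀(σ'_f/σ'_p)]
    = 3.5/2.24 × [0.067×log₁₀(58.6/32.44) + 0.39×log₁₀(128.64/58.6)]
    = 1.5625 × [0.017207 + 0.13318] = 0.235 m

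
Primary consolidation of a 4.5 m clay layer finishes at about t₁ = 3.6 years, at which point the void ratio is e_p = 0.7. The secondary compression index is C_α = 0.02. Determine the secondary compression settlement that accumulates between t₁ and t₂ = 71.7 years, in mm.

S_s ≈ 68.8 mm

Secondary compression: S_s = C_α·H/(1+e_p)·log₁₀(t₂/t₁)
S_s = 0.02×4.5/(1+0.7)×log₁₀(71.7/3.6)
    = 0.05294 × 1.299 = 0.06878 m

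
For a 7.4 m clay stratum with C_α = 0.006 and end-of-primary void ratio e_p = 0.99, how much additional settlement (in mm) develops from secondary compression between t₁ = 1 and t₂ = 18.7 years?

Secondary compression: S_s = C_α·H/(1+e_p)·log₁₀(t₂/t₁)
S_s = 0.006×7.4/(1+0.99)×log₁₀(18.7/1)
    = 0.02231 × 1.272 = 0.02838 m

S_s ≈ 28.4 mm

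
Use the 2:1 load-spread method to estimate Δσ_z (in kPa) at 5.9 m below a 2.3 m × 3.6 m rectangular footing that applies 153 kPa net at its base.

Δσ_z ≈ 16.3 kPa

By the 2:1 method the load spreads at 1 horizontal : 2 vertical, so at depth z the loaded area has grown by z in each plan dimension:
Δσ = qBL/((B+z)(L+z)) = 153×2.3×3.6/((2.3+5.9)(3.6+5.9)) = 16.262 kPa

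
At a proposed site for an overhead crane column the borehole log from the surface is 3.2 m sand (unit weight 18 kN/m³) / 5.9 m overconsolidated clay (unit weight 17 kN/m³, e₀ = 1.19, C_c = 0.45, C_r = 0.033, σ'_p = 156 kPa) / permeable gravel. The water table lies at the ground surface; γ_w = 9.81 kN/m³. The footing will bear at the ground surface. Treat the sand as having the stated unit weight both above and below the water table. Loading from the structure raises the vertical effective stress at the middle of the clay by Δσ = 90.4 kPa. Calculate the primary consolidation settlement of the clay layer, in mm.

Mid-depth of clay below the ground surface: z = 3.2 + 5.9/2 = 6.15 m.
Total vertical stress at mid-clay: σ_v = 18×3.2 + 17×2.95 = 107.75 kPa.
Pore pressure: u = 9.81×(6.15 − 0) = 60.332 kPa.
Initial effective stress: σ'_0 = σ_v − u = 107.75 − 60.332 = 47.418 kPa.
Final effective stress: σ'_f = 47.418 + 90.4 = 137.82 kPa.
σ'_f = 137.82 ≤ σ'_p = 156 kPa, so the clay remains overconsolidated and only the recompression index applies:
S_c = C_r·H/(1+e₀)·log₁₀(σ'_f/σ'_0) = 0.033×5.9/2.19×log₁₀(137.82/47.418)
    = 0.088905 × 0.46337 = 0.0412 m

S_c ≈ 41.2 mm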